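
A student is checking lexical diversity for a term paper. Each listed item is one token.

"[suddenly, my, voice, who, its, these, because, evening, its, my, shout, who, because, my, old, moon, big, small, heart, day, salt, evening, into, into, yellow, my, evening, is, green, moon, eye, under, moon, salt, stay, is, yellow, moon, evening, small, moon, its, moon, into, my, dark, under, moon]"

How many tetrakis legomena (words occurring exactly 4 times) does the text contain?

1

Frequencies: moon:7, my:5, evening:4, its:3, into:3, who:2, because:2, small:2, salt:2, yellow:2, is:2, under:2, suddenly:1, voice:1, these:1, shout:1, old:1, big:1, heart:1, day:1, … (4 more, each freq 1)
Words with frequency 4: evening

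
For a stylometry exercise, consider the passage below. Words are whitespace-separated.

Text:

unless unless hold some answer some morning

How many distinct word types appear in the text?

5

Distinct types: {answer, hold, morning, some, unless}
V = 5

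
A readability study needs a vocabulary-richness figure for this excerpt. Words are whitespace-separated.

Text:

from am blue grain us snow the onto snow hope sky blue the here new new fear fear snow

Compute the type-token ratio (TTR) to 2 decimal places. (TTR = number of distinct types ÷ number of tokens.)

0.68

N = 19 tokens, V = 13 types.
TTR = V / N = 13 / 19 = 0.68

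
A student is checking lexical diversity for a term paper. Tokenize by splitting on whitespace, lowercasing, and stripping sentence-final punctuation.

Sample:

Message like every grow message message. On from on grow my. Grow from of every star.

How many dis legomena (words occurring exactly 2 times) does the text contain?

3

Frequencies: message:3, grow:3, every:2, on:2, from:2, like:1, my:1, of:1, star:1
Words with frequency 2: every, from, on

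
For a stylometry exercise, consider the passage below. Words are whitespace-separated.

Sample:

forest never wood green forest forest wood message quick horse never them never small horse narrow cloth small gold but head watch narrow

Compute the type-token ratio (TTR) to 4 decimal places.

N = 23 tokens, V = 15 types.
TTR = V / N = 15 / 23 = 0.6522

0.6522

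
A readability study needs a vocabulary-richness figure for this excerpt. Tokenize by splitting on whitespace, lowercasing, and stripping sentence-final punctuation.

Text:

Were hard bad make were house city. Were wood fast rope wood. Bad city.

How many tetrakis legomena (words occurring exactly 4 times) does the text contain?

0

Frequencies: were:3, bad:2, city:2, wood:2, hard:1, make:1, house:1, fast:1, rope:1
Words with frequency 4: (none)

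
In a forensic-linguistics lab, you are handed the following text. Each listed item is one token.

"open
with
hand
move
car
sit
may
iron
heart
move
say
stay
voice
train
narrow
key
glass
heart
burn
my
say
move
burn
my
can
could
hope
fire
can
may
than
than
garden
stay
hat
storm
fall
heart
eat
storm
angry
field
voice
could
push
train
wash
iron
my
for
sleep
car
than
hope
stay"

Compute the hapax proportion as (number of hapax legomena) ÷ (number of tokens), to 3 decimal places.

0.327

Frequencies: move:3, heart:3, stay:3, my:3, than:3, car:2, may:2, iron:2, say:2, voice:2, train:2, burn:2, can:2, could:2, hope:2, storm:2, open:1, with:1, hand:1, sit:1, … (14 more, each freq 1)
Hapax count = 18; token count = 55.
Ratio = 18 / 55 = 0.327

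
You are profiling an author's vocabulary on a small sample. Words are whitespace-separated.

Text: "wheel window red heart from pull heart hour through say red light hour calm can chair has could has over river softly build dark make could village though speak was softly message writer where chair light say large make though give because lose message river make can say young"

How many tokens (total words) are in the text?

Tokens: wheel, window, red, heart, from, pull, heart, hour, through, say, red, light, hour, calm, can, chair, has, could, has, over, river, softly, build, dark, make, could, village, though, speak, was, softly, message, writer, where, chair, light, say, large, make, though, give, because, lose, message, river, make, can, say, young
N = 49

49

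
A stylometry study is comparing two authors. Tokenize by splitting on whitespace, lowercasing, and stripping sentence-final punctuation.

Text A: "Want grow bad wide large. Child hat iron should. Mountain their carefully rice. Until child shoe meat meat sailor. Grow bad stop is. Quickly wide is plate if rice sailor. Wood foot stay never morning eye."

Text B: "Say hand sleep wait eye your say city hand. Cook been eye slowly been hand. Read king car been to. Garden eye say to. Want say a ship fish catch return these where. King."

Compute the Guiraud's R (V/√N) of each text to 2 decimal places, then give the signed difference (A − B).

A: V=28, N=36, R=4.67
B: V=23, N=34, R=3.94
Difference = 4.67 − 3.94 = 0.73

0.73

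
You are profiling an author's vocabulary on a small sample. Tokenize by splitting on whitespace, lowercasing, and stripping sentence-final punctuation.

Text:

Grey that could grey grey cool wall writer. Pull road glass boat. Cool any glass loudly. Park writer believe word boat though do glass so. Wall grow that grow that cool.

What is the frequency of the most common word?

Frequencies: grey:3, that:3, cool:3, glass:3, wall:2, writer:2, boat:2, grow:2, could:1, pull:1, road:1, any:1, loudly:1, park:1, believe:1, word:1, though:1, do:1, so:1
Most common: 'grey' with frequency 3.

3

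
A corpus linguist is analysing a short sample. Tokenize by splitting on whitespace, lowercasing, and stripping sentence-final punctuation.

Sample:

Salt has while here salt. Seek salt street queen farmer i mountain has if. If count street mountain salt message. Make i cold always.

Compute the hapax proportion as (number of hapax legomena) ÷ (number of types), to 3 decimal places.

Frequencies: salt:4, has:2, street:2, i:2, mountain:2, if:2, while:1, here:1, seek:1, queen:1, farmer:1, count:1, message:1, make:1, cold:1, always:1
Hapax count = 10; type count = 16.
Ratio = 10 / 16 = 0.625

0.625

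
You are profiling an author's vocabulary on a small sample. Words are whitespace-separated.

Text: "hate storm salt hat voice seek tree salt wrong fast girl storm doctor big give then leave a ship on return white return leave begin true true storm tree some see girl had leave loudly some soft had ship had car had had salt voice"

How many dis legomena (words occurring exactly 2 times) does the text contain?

7

Frequencies: had:5, storm:3, salt:3, leave:3, voice:2, tree:2, girl:2, ship:2, return:2, true:2, some:2, hate:1, hat:1, seek:1, wrong:1, fast:1, doctor:1, big:1, give:1, then:1, … (8 more, each freq 1)
Words with frequency 2: girl, return, ship, some, tree, true, voice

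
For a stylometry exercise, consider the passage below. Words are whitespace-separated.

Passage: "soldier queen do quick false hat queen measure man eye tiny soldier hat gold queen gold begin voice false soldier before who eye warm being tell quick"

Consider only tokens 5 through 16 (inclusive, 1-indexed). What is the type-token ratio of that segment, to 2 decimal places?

0.75

Segment tokens 5–16: false, hat, queen, measure, man, eye, tiny, soldier, hat, gold, queen, gold
Segment N = 12, segment V = 9.
TTR = 9 / 12 = 0.75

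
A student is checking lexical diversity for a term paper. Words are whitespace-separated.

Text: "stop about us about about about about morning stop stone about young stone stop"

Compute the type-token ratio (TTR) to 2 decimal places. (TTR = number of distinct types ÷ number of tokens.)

N = 14 tokens, V = 6 types.
TTR = V / N = 6 / 14 = 0.43

0.43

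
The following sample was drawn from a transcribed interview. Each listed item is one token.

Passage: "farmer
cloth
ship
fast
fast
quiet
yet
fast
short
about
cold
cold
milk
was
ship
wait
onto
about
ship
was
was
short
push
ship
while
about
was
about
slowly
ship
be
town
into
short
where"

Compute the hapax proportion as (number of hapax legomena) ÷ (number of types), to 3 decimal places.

0.700

Frequencies: ship:5, about:4, was:4, fast:3, short:3, cold:2, farmer:1, cloth:1, quiet:1, yet:1, milk:1, wait:1, onto:1, push:1, while:1, slowly:1, be:1, town:1, into:1, where:1
Hapax count = 14; type count = 20.
Ratio = 14 / 20 = 0.700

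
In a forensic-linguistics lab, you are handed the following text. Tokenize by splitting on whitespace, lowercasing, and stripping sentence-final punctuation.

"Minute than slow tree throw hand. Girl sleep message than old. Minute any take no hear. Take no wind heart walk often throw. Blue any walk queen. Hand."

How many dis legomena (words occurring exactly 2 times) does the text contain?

8

Frequencies: minute:2, than:2, throw:2, hand:2, any:2, take:2, no:2, walk:2, slow:1, tree:1, girl:1, sleep:1, message:1, old:1, hear:1, wind:1, heart:1, often:1, blue:1, queen:1
Words with frequency 2: any, hand, minute, no, take, than, throw, walk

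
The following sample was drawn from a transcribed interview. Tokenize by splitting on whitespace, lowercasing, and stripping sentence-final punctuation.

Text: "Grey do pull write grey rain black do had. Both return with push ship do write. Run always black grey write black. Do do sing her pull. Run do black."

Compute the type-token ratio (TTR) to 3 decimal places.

0.533

N = 30 tokens, V = 16 types.
TTR = V / N = 16 / 30 = 0.533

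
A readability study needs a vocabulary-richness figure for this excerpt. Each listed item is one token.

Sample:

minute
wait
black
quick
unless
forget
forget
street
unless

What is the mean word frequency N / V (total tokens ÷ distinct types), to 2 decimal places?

1.29

N = 9 tokens, V = 7 types.
Mean frequency = N / V = 9 / 7 = 1.29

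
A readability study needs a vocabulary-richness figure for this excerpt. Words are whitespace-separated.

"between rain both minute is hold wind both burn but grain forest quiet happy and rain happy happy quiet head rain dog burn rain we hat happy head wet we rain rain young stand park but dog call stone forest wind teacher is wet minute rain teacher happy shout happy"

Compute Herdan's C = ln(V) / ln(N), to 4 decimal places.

0.8328

N = 50, V = 26.
ln(V) = 3.258097, ln(N) = 3.912023
C = 3.258097 / 3.912023 = 0.8328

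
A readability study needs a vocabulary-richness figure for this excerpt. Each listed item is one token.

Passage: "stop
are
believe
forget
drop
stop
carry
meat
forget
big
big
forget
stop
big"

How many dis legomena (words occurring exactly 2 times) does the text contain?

0

Frequencies: stop:3, forget:3, big:3, are:1, believe:1, drop:1, carry:1, meat:1
Words with frequency 2: (none)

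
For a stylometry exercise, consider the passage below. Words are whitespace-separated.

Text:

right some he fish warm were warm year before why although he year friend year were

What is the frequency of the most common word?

3

Frequencies: year:3, he:2, warm:2, were:2, right:1, some:1, fish:1, before:1, why:1, although:1, friend:1
Most common: 'year' with frequency 3.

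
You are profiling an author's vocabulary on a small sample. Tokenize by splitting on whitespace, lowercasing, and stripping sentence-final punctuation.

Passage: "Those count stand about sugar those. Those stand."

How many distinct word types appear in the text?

5

Distinct types: {about, count, stand, sugar, those}
V = 5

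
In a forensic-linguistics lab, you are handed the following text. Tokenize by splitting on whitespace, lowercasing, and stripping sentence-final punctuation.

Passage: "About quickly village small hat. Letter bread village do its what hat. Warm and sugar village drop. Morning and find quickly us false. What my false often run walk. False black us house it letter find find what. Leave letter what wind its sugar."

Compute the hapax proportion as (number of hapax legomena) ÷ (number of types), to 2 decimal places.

Frequencies: what:4, village:3, letter:3, find:3, false:3, quickly:2, hat:2, its:2, and:2, sugar:2, us:2, about:1, small:1, bread:1, do:1, warm:1, drop:1, morning:1, my:1, often:1, … (7 more, each freq 1)
Hapax count = 16; type count = 27.
Ratio = 16 / 27 = 0.59

0.59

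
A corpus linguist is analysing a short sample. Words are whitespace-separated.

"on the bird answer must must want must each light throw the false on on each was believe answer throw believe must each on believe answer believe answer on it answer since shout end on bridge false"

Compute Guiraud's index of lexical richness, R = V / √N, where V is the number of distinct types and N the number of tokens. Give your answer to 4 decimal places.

N = 37, V = 17.
√N = 6.082763
R = 17 / 6.082763 = 2.7948

2.7948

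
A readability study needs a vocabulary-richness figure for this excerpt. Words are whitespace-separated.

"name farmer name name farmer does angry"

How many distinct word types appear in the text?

Distinct types: {angry, does, farmer, name}
V = 4

4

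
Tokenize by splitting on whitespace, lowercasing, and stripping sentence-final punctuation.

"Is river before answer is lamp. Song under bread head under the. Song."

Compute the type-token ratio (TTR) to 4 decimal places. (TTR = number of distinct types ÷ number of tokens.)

0.7692

N = 13 tokens, V = 10 types.
TTR = V / N = 10 / 13 = 0.7692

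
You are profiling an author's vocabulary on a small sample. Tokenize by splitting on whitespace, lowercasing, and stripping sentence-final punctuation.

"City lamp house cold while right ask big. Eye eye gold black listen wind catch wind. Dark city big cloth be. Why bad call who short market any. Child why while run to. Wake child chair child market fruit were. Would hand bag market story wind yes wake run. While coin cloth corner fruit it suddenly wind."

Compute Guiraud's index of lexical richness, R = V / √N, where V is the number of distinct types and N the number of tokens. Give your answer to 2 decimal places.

5.30

N = 57, V = 40.
√N = 7.549834
R = 40 / 7.549834 = 5.30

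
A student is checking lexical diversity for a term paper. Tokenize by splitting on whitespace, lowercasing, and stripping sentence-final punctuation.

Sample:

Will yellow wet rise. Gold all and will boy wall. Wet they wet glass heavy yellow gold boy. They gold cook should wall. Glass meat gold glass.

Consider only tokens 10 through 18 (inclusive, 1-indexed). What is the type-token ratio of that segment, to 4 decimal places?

Segment tokens 10–18: wall, wet, they, wet, glass, heavy, yellow, gold, boy
Segment N = 9, segment V = 8.
TTR = 8 / 9 = 0.8889

0.8889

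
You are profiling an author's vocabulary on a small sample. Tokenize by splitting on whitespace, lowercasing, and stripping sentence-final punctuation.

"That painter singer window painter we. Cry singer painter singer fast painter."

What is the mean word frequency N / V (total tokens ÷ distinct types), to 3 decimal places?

1.714

N = 12 tokens, V = 7 types.
Mean frequency = N / V = 12 / 7 = 1.714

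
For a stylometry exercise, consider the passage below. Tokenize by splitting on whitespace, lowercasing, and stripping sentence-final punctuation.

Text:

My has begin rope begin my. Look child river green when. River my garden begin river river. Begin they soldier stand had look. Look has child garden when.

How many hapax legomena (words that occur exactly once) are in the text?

Frequencies: begin:4, river:4, my:3, look:3, has:2, child:2, when:2, garden:2, rope:1, green:1, they:1, soldier:1, stand:1, had:1
Hapax (freq=1): green, had, rope, soldier, stand, they

6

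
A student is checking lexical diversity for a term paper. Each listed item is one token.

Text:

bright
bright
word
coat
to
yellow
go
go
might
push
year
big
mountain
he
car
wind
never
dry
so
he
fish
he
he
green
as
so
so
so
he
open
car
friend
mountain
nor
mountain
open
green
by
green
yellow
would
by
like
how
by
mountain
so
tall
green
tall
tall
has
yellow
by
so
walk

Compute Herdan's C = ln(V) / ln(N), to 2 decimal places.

0.84

N = 56, V = 30.
ln(V) = 3.401197, ln(N) = 4.025352
C = 3.401197 / 4.025352 = 0.84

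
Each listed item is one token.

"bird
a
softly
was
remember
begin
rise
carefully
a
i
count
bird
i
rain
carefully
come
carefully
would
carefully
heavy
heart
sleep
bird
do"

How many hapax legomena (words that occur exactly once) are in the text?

13

Frequencies: carefully:4, bird:3, a:2, i:2, softly:1, was:1, remember:1, begin:1, rise:1, count:1, rain:1, come:1, would:1, heavy:1, heart:1, sleep:1, do:1
Hapax (freq=1): begin, come, count, do, heart, heavy, rain, remember, rise, sleep, softly, was, would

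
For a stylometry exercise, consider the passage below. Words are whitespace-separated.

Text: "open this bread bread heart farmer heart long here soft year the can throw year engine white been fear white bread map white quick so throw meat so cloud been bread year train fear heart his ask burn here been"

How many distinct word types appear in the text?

Distinct types: {ask, been, bread, burn, can, cloud, engine, farmer, fear, heart, here, his, long, map, meat, open, quick, so, soft, the, this, throw, train, white, year}
V = 25

25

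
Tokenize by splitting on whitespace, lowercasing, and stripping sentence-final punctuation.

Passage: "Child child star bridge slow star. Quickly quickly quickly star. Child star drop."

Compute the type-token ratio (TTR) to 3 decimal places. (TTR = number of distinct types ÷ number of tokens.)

N = 13 tokens, V = 6 types.
TTR = V / N = 6 / 13 = 0.462

0.462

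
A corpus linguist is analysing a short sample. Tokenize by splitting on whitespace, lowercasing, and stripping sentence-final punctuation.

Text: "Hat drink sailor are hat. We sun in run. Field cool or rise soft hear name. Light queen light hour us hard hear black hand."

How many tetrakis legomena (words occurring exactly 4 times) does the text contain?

Frequencies: hat:2, hear:2, light:2, drink:1, sailor:1, are:1, we:1, sun:1, in:1, run:1, field:1, cool:1, or:1, rise:1, soft:1, name:1, queen:1, hour:1, us:1, hard:1, … (2 more, each freq 1)
Words with frequency 4: (none)

0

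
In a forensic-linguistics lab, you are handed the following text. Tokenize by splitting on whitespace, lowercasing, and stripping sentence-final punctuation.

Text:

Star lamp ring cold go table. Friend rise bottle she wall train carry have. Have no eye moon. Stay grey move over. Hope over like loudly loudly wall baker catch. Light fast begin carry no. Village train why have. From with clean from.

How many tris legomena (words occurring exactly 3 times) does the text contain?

Frequencies: have:3, wall:2, train:2, carry:2, no:2, over:2, loudly:2, from:2, star:1, lamp:1, ring:1, cold:1, go:1, table:1, friend:1, rise:1, bottle:1, she:1, eye:1, moon:1, … (14 more, each freq 1)
Words with frequency 3: have

1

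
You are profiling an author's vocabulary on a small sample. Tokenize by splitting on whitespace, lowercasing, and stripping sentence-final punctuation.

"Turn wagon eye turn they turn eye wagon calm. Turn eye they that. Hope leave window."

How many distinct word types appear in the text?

9

Distinct types: {calm, eye, hope, leave, that, they, turn, wagon, window}
V = 9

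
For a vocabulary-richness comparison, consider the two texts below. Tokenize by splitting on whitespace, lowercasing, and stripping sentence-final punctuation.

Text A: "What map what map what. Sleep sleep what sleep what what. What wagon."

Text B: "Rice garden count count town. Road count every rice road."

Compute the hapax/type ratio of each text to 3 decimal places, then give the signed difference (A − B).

A: hapax=1, V=4, ratio=0.250
B: hapax=3, V=6, ratio=0.500
Difference = 0.250 − 0.500 = -0.250

-0.250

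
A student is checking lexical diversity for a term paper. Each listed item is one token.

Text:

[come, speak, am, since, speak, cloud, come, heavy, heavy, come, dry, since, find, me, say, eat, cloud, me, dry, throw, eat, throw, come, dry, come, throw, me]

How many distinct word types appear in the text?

Distinct types: {am, cloud, come, dry, eat, find, heavy, me, say, since, speak, throw}
V = 12

12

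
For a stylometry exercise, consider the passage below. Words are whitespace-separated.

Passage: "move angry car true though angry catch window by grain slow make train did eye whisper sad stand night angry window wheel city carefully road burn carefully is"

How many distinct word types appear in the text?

24

Distinct types: {angry, burn, by, car, carefully, catch, city, did, eye, grain, is, make, move, night, road, sad, slow, stand, though, train, true, wheel, whisper, window}
V = 24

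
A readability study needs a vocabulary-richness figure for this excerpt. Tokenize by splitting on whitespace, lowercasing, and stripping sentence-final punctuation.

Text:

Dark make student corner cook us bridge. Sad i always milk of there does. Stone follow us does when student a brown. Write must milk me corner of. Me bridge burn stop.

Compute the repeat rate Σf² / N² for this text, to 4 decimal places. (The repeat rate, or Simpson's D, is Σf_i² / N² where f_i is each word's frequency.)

0.0469

Frequencies: student:2, corner:2, us:2, bridge:2, milk:2, of:2, does:2, me:2, dark:1, make:1, cook:1, sad:1, i:1, always:1, there:1, stone:1, follow:1, when:1, a:1, brown:1, … (4 more, each freq 1)
Σf² = 48; N² = 1024
Repeat rate = 48 / 1024 = 0.0469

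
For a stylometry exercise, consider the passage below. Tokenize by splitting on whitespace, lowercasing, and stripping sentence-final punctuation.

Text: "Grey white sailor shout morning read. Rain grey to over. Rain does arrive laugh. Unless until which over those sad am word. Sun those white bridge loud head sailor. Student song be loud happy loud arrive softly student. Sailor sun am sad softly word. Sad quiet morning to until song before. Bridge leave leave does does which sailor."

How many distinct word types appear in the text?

31

Distinct types: {am, arrive, be, before, bridge, does, grey, happy, head, laugh, leave, loud, morning, over, quiet, rain, read, sad, sailor, shout, softly, song, student, sun, those, to, unless, until, which, white, word}
V = 31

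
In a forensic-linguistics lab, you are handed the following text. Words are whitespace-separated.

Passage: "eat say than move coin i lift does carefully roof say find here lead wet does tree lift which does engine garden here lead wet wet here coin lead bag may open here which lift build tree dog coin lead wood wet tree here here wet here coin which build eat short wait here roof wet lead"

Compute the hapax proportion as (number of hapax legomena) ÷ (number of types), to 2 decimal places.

0.54

Frequencies: here:8, wet:6, lead:5, coin:4, lift:3, does:3, tree:3, which:3, eat:2, say:2, roof:2, build:2, than:1, move:1, i:1, carefully:1, find:1, engine:1, garden:1, bag:1, … (6 more, each freq 1)
Hapax count = 14; type count = 26.
Ratio = 14 / 26 = 0.54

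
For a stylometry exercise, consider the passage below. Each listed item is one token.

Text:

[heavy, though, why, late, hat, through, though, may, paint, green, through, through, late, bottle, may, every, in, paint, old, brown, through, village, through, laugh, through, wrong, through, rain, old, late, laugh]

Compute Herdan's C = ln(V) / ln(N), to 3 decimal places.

0.842

N = 31, V = 18.
ln(V) = 2.890372, ln(N) = 3.433987
C = 2.890372 / 3.433987 = 0.842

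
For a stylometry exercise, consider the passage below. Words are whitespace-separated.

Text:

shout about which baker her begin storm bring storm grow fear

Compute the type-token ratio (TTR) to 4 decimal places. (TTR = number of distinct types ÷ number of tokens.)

N = 11 tokens, V = 10 types.
TTR = V / N = 10 / 11 = 0.9091

0.9091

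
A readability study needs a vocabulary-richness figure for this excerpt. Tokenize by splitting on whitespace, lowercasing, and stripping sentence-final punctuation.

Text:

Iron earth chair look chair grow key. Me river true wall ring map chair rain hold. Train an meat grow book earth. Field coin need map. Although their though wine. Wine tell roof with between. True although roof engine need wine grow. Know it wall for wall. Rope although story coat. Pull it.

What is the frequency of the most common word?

Frequencies: chair:3, grow:3, wall:3, although:3, wine:3, earth:2, true:2, map:2, need:2, roof:2, it:2, iron:1, look:1, key:1, me:1, river:1, ring:1, rain:1, hold:1, train:1, … (17 more, each freq 1)
Most common: 'chair' with frequency 3.

3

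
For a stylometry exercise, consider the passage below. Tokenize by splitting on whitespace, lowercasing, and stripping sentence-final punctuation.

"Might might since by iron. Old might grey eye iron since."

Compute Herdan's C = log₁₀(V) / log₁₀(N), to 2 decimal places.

N = 11, V = 7.
log₁₀(V) = 0.845098, log₁₀(N) = 1.041393
C = 0.845098 / 1.041393 = 0.81

0.81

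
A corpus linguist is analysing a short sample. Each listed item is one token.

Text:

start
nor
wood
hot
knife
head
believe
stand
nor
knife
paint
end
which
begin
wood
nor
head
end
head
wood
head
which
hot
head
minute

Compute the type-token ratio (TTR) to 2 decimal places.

N = 25 tokens, V = 13 types.
TTR = V / N = 13 / 25 = 0.52

0.52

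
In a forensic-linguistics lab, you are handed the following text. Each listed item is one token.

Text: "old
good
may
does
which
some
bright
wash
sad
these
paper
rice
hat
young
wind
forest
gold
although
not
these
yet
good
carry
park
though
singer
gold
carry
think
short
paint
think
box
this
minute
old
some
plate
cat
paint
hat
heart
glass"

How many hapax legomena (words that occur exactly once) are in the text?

Frequencies: old:2, good:2, some:2, these:2, hat:2, gold:2, carry:2, think:2, paint:2, may:1, does:1, which:1, bright:1, wash:1, sad:1, paper:1, rice:1, young:1, wind:1, forest:1, … (14 more, each freq 1)
Hapax (freq=1): although, box, bright, cat, does, forest, glass, heart, may, minute, not, paper, park, plate, rice, sad, short, singer, this, though, wash, which, wind, yet, young

25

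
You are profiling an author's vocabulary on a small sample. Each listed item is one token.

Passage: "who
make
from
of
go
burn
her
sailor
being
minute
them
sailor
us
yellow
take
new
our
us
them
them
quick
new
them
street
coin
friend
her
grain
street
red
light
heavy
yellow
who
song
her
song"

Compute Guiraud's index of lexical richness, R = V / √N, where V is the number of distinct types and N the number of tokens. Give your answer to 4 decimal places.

4.1100

N = 37, V = 25.
√N = 6.082763
R = 25 / 6.082763 = 4.1100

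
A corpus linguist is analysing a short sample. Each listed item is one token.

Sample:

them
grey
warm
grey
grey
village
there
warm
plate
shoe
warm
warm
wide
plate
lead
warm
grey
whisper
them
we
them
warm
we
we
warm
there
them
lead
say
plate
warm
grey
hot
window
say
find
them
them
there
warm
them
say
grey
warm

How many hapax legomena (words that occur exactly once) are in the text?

7

Frequencies: warm:10, them:7, grey:6, there:3, plate:3, we:3, say:3, lead:2, village:1, shoe:1, wide:1, whisper:1, hot:1, window:1, find:1
Hapax (freq=1): find, hot, shoe, village, whisper, wide, window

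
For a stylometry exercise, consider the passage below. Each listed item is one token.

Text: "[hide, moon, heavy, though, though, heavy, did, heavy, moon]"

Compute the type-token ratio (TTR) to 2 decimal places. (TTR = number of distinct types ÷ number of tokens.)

N = 9 tokens, V = 5 types.
TTR = V / N = 5 / 9 = 0.56

0.56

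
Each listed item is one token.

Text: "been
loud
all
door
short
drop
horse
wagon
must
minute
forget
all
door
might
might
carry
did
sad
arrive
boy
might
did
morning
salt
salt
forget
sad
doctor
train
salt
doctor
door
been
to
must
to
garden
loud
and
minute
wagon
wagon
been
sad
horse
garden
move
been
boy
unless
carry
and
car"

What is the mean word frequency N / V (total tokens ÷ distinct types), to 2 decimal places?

1.96

N = 53 tokens, V = 27 types.
Mean frequency = N / V = 53 / 27 = 1.96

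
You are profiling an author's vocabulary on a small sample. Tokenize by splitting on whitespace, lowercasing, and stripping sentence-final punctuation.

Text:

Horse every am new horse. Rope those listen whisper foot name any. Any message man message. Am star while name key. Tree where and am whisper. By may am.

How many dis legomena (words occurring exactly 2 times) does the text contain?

5

Frequencies: am:4, horse:2, whisper:2, name:2, any:2, message:2, every:1, new:1, rope:1, those:1, listen:1, foot:1, man:1, star:1, while:1, key:1, tree:1, where:1, and:1, by:1, … (1 more, each freq 1)
Words with frequency 2: any, horse, message, name, whisper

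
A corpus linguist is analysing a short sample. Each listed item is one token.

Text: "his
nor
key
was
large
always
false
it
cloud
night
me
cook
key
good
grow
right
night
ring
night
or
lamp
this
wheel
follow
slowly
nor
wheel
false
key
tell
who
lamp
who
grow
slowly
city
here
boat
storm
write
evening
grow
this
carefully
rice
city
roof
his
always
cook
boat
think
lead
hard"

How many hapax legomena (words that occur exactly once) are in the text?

Frequencies: key:3, night:3, grow:3, his:2, nor:2, always:2, false:2, cook:2, lamp:2, this:2, wheel:2, slowly:2, who:2, city:2, boat:2, was:1, large:1, it:1, cloud:1, me:1, … (16 more, each freq 1)
Hapax (freq=1): carefully, cloud, evening, follow, good, hard, here, it, large, lead, me, or, rice, right, ring, roof, storm, tell, think, was, write

21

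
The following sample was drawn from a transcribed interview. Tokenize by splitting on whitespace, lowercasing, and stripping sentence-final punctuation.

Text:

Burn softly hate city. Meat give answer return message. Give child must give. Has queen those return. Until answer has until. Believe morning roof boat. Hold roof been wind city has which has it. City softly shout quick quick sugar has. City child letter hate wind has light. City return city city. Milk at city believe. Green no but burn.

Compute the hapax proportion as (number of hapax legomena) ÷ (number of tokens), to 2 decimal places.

Frequencies: city:8, has:6, give:3, return:3, burn:2, softly:2, hate:2, answer:2, child:2, until:2, believe:2, roof:2, wind:2, quick:2, meat:1, message:1, must:1, queen:1, those:1, morning:1, … (14 more, each freq 1)
Hapax count = 20; token count = 60.
Ratio = 20 / 60 = 0.33

0.33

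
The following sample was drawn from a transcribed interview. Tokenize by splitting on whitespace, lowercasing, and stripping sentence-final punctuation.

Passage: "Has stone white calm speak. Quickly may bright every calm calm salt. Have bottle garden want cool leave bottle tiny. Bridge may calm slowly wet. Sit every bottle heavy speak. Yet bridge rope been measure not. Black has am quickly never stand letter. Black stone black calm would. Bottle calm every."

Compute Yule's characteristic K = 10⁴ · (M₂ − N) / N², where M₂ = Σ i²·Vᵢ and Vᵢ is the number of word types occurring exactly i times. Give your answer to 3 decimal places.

253.749

Frequencies: calm:6, bottle:4, every:3, black:3, has:2, stone:2, speak:2, quickly:2, may:2, bridge:2, white:1, bright:1, salt:1, have:1, garden:1, want:1, cool:1, leave:1, tiny:1, slowly:1, … (13 more, each freq 1)
N = 51. Frequency spectrum: V_1=23, V_2=6, V_3=2, V_4=1, V_6=1
M₂ = 1²·23 + 2²·6 + 3²·2 + 4²·1 + 6²·1 = 117
K = 10000 × (117 − 51) / 51² = 253.749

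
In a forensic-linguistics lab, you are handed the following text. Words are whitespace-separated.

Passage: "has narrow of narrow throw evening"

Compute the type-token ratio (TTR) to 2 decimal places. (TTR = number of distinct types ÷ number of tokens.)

0.83

N = 6 tokens, V = 5 types.
TTR = V / N = 5 / 6 = 0.83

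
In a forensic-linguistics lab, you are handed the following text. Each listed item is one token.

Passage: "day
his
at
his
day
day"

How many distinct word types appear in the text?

Distinct types: {at, day, his}
V = 3

3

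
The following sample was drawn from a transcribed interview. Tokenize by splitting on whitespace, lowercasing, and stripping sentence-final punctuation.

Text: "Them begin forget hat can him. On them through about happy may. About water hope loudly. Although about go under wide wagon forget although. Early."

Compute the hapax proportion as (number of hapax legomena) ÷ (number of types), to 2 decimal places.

Frequencies: about:3, them:2, forget:2, although:2, begin:1, hat:1, can:1, him:1, on:1, through:1, happy:1, may:1, water:1, hope:1, loudly:1, go:1, under:1, wide:1, wagon:1, early:1
Hapax count = 16; type count = 20.
Ratio = 16 / 20 = 0.80

0.80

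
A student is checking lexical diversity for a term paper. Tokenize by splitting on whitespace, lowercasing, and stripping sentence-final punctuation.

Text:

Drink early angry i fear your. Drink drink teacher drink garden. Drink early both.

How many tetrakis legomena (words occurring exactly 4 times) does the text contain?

0

Frequencies: drink:5, early:2, angry:1, i:1, fear:1, your:1, teacher:1, garden:1, both:1
Words with frequency 4: (none)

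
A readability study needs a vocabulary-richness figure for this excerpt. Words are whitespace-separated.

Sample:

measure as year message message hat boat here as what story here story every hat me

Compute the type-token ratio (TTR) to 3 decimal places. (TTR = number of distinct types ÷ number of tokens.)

0.688

N = 16 tokens, V = 11 types.
TTR = V / N = 11 / 16 = 0.688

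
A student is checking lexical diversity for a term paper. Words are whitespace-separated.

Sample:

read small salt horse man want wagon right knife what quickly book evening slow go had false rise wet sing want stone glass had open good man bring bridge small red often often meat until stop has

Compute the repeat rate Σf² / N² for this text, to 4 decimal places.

0.0343

Frequencies: small:2, man:2, want:2, had:2, often:2, read:1, salt:1, horse:1, wagon:1, right:1, knife:1, what:1, quickly:1, book:1, evening:1, slow:1, go:1, false:1, rise:1, wet:1, … (12 more, each freq 1)
Σf² = 47; N² = 1369
Repeat rate = 47 / 1369 = 0.0343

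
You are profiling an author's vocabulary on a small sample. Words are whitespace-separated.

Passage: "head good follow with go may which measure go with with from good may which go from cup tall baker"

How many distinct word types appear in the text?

Distinct types: {baker, cup, follow, from, go, good, head, may, measure, tall, which, with}
V = 12

12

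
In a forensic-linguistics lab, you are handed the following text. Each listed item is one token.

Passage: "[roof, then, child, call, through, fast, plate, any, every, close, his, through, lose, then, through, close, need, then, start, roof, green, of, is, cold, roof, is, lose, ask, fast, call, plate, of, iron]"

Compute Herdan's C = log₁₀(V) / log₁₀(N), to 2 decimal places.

0.86

N = 33, V = 20.
log₁₀(V) = 1.301030, log₁₀(N) = 1.518514
C = 1.301030 / 1.518514 = 0.86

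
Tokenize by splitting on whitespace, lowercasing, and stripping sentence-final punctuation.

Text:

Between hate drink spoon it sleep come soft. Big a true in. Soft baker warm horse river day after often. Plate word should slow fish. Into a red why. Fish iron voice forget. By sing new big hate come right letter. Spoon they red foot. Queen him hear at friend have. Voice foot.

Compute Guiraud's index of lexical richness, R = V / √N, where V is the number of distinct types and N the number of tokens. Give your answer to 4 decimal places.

N = 53, V = 43.
√N = 7.280110
R = 43 / 7.280110 = 5.9065

5.9065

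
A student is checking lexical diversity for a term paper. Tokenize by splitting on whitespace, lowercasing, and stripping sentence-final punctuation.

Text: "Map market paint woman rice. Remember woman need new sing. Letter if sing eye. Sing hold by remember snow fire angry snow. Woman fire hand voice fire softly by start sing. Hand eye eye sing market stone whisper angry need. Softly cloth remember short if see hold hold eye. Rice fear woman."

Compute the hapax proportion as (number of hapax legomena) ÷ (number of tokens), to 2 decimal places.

Frequencies: sing:5, woman:4, eye:4, remember:3, hold:3, fire:3, market:2, rice:2, need:2, if:2, by:2, snow:2, angry:2, hand:2, softly:2, map:1, paint:1, new:1, letter:1, voice:1, … (7 more, each freq 1)
Hapax count = 12; token count = 52.
Ratio = 12 / 52 = 0.23

0.23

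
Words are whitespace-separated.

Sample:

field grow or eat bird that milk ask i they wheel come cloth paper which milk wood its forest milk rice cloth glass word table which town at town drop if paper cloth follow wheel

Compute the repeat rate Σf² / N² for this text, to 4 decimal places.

Frequencies: milk:3, cloth:3, wheel:2, paper:2, which:2, town:2, field:1, grow:1, or:1, eat:1, bird:1, that:1, ask:1, i:1, they:1, come:1, wood:1, its:1, forest:1, rice:1, … (7 more, each freq 1)
Σf² = 55; N² = 1225
Repeat rate = 55 / 1225 = 0.0449

0.0449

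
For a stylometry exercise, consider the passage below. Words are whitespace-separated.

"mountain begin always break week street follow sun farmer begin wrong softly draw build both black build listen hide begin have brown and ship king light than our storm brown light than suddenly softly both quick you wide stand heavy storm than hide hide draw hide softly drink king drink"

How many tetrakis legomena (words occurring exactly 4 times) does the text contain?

1

Frequencies: hide:4, begin:3, softly:3, than:3, draw:2, build:2, both:2, brown:2, king:2, light:2, storm:2, drink:2, mountain:1, always:1, break:1, week:1, street:1, follow:1, sun:1, farmer:1, … (13 more, each freq 1)
Words with frequency 4: hide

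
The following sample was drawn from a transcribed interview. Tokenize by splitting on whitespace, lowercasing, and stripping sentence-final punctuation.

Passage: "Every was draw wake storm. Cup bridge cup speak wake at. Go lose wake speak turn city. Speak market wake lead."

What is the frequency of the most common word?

4

Frequencies: wake:4, speak:3, cup:2, every:1, was:1, draw:1, storm:1, bridge:1, at:1, go:1, lose:1, turn:1, city:1, market:1, lead:1
Most common: 'wake' with frequency 4.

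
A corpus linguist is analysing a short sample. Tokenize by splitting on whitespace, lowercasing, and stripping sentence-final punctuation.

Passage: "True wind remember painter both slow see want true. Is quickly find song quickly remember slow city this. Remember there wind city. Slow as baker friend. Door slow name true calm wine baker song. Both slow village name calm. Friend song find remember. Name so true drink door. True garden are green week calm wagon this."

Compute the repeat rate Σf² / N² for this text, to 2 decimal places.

0.05

Frequencies: true:5, slow:5, remember:4, song:3, name:3, calm:3, wind:2, both:2, quickly:2, find:2, city:2, this:2, baker:2, friend:2, door:2, painter:1, see:1, want:1, is:1, there:1, … (10 more, each freq 1)
Σf² = 144; N² = 3136
Repeat rate = 144 / 3136 = 0.05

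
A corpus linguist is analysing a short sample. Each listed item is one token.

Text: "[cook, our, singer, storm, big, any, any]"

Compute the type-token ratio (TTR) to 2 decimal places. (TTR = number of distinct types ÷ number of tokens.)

0.86

N = 7 tokens, V = 6 types.
TTR = V / N = 6 / 7 = 0.86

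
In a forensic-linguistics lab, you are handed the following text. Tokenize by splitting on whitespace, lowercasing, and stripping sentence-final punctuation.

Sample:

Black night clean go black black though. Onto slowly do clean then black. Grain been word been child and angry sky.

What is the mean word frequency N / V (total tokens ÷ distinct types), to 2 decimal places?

N = 21 tokens, V = 16 types.
Mean frequency = N / V = 21 / 16 = 1.31

1.31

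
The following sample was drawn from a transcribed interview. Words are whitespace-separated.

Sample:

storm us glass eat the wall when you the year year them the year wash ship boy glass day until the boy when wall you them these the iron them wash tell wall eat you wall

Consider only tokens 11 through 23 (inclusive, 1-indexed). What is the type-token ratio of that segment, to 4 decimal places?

0.7692

Segment tokens 11–23: year, them, the, year, wash, ship, boy, glass, day, until, the, boy, when
Segment N = 13, segment V = 10.
TTR = 10 / 13 = 0.7692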